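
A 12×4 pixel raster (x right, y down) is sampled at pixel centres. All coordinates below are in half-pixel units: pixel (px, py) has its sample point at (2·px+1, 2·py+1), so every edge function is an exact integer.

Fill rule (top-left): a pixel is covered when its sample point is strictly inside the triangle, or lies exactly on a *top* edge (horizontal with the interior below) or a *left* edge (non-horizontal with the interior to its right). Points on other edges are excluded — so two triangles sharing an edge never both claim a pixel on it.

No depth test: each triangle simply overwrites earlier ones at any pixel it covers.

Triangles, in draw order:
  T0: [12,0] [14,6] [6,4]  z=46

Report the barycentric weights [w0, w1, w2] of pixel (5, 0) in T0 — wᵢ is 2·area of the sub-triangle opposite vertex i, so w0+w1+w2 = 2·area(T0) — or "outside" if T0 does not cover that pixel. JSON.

T0:
  2·area = 44
  edge (12, 0)→(14, 6): d=(2,6) right/bottom  bias=-1
  edge (14, 6)→(6, 4): d=(-8,-2) top-left  bias=+0
  edge (6, 4)→(12, 0): d=(6,-4) top-left  bias=+0
    (5,0)@(11, 1): e=[8,34,2] → X
    (6,0)@(13, 1): e=[-4,38,10] → .
    (4,1)@(9, 3): e=[24,14,6] → X
    (6,1)@(13, 3): e=[0,22,22] → .  [on edge]
    (4,2)@(9, 5): e=[28,-2,18] → .
    (5,2)@(11, 5): e=[16,2,26] → X
    (6,2)@(13, 5): e=[4,6,34] → X
    (7,2)@(15, 5): e=[-8,10,42] → .
    (5,3)@(11, 7): e=[20,-14,38] → .
    (6,3)@(13, 7): e=[8,-10,46] → .
  covered (5 px):
    . . . . . X . . . . . .
    . . . . X X . . . . . .
    . . . . . X X . . . . .
    . . . . . . . . . . . .

Answer: [34,2,8]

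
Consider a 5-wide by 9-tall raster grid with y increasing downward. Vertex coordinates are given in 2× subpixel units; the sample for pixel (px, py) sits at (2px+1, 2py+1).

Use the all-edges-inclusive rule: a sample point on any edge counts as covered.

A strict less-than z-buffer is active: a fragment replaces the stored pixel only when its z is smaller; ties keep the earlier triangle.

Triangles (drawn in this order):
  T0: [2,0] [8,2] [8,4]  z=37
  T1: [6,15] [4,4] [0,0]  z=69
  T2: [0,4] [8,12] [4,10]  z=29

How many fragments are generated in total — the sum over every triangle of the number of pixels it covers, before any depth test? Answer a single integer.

T0:
  2·area = 12
  edge (2, 0)→(8, 2): d=(6,2) inclusive
  edge (8, 2)→(8, 4): d=(0,2) inclusive
  edge (8, 4)→(2, 0): d=(-6,-4) inclusive
    (2,0)@(5, 1): e=[0,6,6] → #  [on edge]
    (3,0)@(7, 1): e=[-4,2,14] → ·
    (2,1)@(5, 3): e=[12,6,-6] → ·
    (3,1)@(7, 3): e=[8,2,2] → #
    (4,1)@(9, 3): e=[4,-2,10] → ·
    (3,2)@(7, 5): e=[20,2,-10] → ·
  covered (2 px):
    · · # · ·
    · · · # ·
    · · · · ·
    · · · · ·
    · · · · ·
    · · · · ·
    · · · · ·
    · · · · ·
    · · · · ·
T1:
  2·area = 36  (B↔C swapped to make it positive)
  edge (6, 15)→(0, 0): d=(-6,-15) inclusive
  edge (0, 0)→(4, 4): d=(4,4) inclusive
  edge (4, 4)→(6, 15): d=(2,11) inclusive
    (0,0)@(1, 1): e=[9,0,27] → #  [on edge]
    (1,0)@(3, 1): e=[39,-8,5] → ·
    (0,1)@(1, 3): e=[-3,8,31] → ·
    (1,1)@(3, 3): e=[27,0,9] → #  [on edge]
    (2,1)@(5, 3): e=[57,-8,-13] → ·
    (1,2)@(3, 5): e=[15,8,13] → #
    (2,2)@(5, 5): e=[45,0,-9] → ·  [on edge]
    (1,3)@(3, 7): e=[3,16,17] → #
    (2,3)@(5, 7): e=[33,8,-5] → ·
    (3,3)@(7, 7): e=[63,0,-27] → ·  [on edge]
    (1,4)@(3, 9): e=[-9,24,21] → ·
    (4,4)@(9, 9): e=[81,0,-45] → ·  [on edge]
  covered (5 px):
    # · · · ·
    · # · · ·
    · # · · ·
    · # · · ·
    · · · · ·
    · · # · ·
    · · · · ·
    · · · · ·
    · · · · ·
T2:
  2·area = 16
  edge (0, 4)→(8, 12): d=(8,8) inclusive
  edge (8, 12)→(4, 10): d=(-4,-2) inclusive
  edge (4, 10)→(0, 4): d=(-4,-6) inclusive
    (0,2)@(1, 5): e=[0,14,2] → #  [on edge]
    (1,2)@(3, 5): e=[-16,18,14] → ·
    (0,3)@(1, 7): e=[16,6,-6] → ·
    (1,3)@(3, 7): e=[0,10,6] → #  [on edge]
    (2,3)@(5, 7): e=[-16,14,18] → ·
    (1,4)@(3, 9): e=[16,2,-2] → ·
    (2,4)@(5, 9): e=[0,6,10] → #  [on edge]
    (3,4)@(7, 9): e=[-16,10,22] → ·
    (2,5)@(5, 11): e=[16,-2,2] → ·
    (3,5)@(7, 11): e=[0,2,14] → #  [on edge]
    (4,5)@(9, 11): e=[-16,6,26] → ·
    (3,6)@(7, 13): e=[16,-6,6] → ·
    (4,6)@(9, 13): e=[0,-2,18] → ·  [on edge]
  covered (4 px):
    · · · · ·
    · · · · ·
    # · · · ·
    · # · · ·
    · · # · ·
    · · · # ·
    · · · · ·
    · · · · ·
    · · · · ·

Result: 11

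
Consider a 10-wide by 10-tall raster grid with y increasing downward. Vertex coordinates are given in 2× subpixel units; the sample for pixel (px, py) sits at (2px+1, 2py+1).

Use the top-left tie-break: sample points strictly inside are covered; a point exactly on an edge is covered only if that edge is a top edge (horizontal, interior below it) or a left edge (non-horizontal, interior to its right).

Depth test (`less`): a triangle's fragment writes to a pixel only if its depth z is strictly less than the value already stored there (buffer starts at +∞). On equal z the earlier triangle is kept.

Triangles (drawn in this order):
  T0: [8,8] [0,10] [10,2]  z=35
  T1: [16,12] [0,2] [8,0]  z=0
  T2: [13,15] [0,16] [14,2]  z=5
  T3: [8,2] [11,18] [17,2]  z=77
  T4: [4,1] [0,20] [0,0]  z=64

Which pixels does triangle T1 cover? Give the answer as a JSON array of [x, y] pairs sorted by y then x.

T0:
  2·area = 44
  edge (8, 8)→(0, 10): d=(-8,2) right/bottom  bias=-1
  edge (0, 10)→(10, 2): d=(10,-8) top-left  bias=+0
  edge (10, 2)→(8, 8): d=(-2,6) right/bottom  bias=-1
    (4,1)@(9, 3): e=[38,2,4] → █
    (5,1)@(11, 3): e=[34,18,-8] → ·
    (3,2)@(7, 5): e=[26,6,12] → █
    (4,2)@(9, 5): e=[22,22,0] → ·  [on edge]
    (2,3)@(5, 7): e=[14,10,20] → █
    (4,3)@(9, 7): e=[6,42,-4] → ·
    (1,4)@(3, 9): e=[2,14,28] → █
    (2,4)@(5, 9): e=[-2,30,16] → ·
    (3,4)@(7, 9): e=[-6,46,4] → ·
    (1,5)@(3, 11): e=[-14,34,24] → ·
    (3,5)@(7, 11): e=[-22,66,0] → ·  [on edge]
    (2,8)@(5, 17): e=[-66,110,0] → ·  [on edge]
  covered (5 px):
    · · · · · · · · · ·
    · · · · █ · · · · ·
    · · · █ · · · · · ·
    · · █ █ · · · · · ·
    · █ · · · · · · · ·
    · · · · · · · · · ·
    · · · · · · · · · ·
    · · · · · · · · · ·
    · · · · · · · · · ·
    · · · · · · · · · ·
T1:
  2·area = 112
  edge (16, 12)→(0, 2): d=(-16,-10) top-left  bias=+0
  edge (0, 2)→(8, 0): d=(8,-2) top-left  bias=+0
  edge (8, 0)→(16, 12): d=(8,12) right/bottom  bias=-1
    (2,0)@(5, 1): e=[66,2,44] → █
    (3,0)@(7, 1): e=[86,6,20] → █
    (4,0)@(9, 1): e=[106,10,-4] → ·
    (1,1)@(3, 3): e=[14,14,84] → █
    (4,1)@(9, 3): e=[74,26,12] → █
    (5,1)@(11, 3): e=[94,30,-12] → ·
    (1,2)@(3, 5): e=[-18,30,100] → ·
    (2,2)@(5, 5): e=[2,34,76] → █
    (5,2)@(11, 5): e=[62,46,4] → █
    (6,2)@(13, 5): e=[82,50,-20] → ·
    (2,3)@(5, 7): e=[-30,50,92] → ·
    (3,3)@(7, 7): e=[-10,54,68] → ·
  covered (14 px):
    · · █ █ · · · · · ·
    · █ █ █ █ · · · · ·
    · · █ █ █ █ · · · ·
    · · · · █ █ · · · ·
    · · · · · · █ · · ·
    · · · · · · · █ · ·
    · · · · · · · · · ·
    · · · · · · · · · ·
    · · · · · · · · · ·
    · · · · · · · · · ·
T2:
  2·area = 168
  edge (13, 15)→(0, 16): d=(-13,1) right/bottom  bias=-1
  edge (0, 16)→(14, 2): d=(14,-14) top-left  bias=+0
  edge (14, 2)→(13, 15): d=(-1,13) right/bottom  bias=-1
    (7,0)@(15, 1): e=[180,0,-12] → ·  [on edge]
    (6,1)@(13, 3): e=[156,0,12] → █  [on edge]
    (7,1)@(15, 3): e=[154,28,-14] → ·
    (5,2)@(11, 5): e=[132,0,36] → █  [on edge]
    (7,2)@(15, 5): e=[128,56,-16] → ·
    (4,3)@(9, 7): e=[108,0,60] → █  [on edge]
    (7,3)@(15, 7): e=[102,84,-18] → ·
    (3,4)@(7, 9): e=[84,0,84] → █  [on edge]
    (7,4)@(15, 9): e=[76,112,-20] → ·
    (2,5)@(5, 11): e=[60,0,108] → █  [on edge]
    (7,5)@(15, 11): e=[50,140,-22] → ·
    (1,6)@(3, 13): e=[36,0,132] → █  [on edge]
    (0,7)@(1, 15): e=[12,0,156] → █  [on edge]
    (6,7)@(13, 15): e=[0,168,0] → ·  [on edge]
  covered (27 px):
    · · · · · · · · · ·
    · · · · · · █ · · ·
    · · · · · █ █ · · ·
    · · · · █ █ █ · · ·
    · · · █ █ █ █ · · ·
    · · █ █ █ █ █ · · ·
    · █ █ █ █ █ █ · · ·
    █ █ █ █ █ █ · · · ·
    · · · · · · · · · ·
    · · · · · · · · · ·
T3:
  2·area = 144  (B↔C swapped to make it positive)
  edge (8, 2)→(17, 2): d=(9,0) top-left  bias=+0
  edge (17, 2)→(11, 18): d=(-6,16) right/bottom  bias=-1
  edge (11, 18)→(8, 2): d=(-3,-16) top-left  bias=+0
    (4,1)@(9, 3): e=[9,122,13] → █
    (5,1)@(11, 3): e=[9,90,45] → █
    (6,1)@(13, 3): e=[9,58,77] → █
    (7,1)@(15, 3): e=[9,26,109] → █
    (8,1)@(17, 3): e=[9,-6,141] → ·
    (4,2)@(9, 5): e=[27,110,7] → █
    (8,2)@(17, 5): e=[27,-18,135] → ·
    (4,3)@(9, 7): e=[45,98,1] → █
    (8,3)@(17, 7): e=[45,-30,129] → ·
    (4,4)@(9, 9): e=[63,86,-5] → ·
    (5,4)@(11, 9): e=[63,54,27] → █
    (7,4)@(15, 9): e=[63,-10,91] → ·
  covered (19 px):
    · · · · · · · · · ·
    · · · · █ █ █ █ · ·
    · · · · █ █ █ █ · ·
    · · · · █ █ █ █ · ·
    · · · · · █ █ · · ·
    · · · · · █ █ · · ·
    · · · · · █ · · · ·
    · · · · · █ · · · ·
    · · · · · █ · · · ·
    · · · · · · · · · ·
T4:
  2·area = 80
  edge (4, 1)→(0, 20): d=(-4,19) right/bottom  bias=-1
  edge (0, 20)→(0, 0): d=(0,-20) top-left  bias=+0
  edge (0, 0)→(4, 1): d=(4,1) right/bottom  bias=-1
    (0,0)@(1, 1): e=[57,20,3] → █
    (1,0)@(3, 1): e=[19,60,1] → █
    (2,0)@(5, 1): e=[-19,100,-1] → ·
    (0,1)@(1, 3): e=[49,20,11] → █
    (2,1)@(5, 3): e=[-27,100,7] → ·
    (0,2)@(1, 5): e=[41,20,19] → █
    (2,2)@(5, 5): e=[-35,100,15] → ·
    (0,3)@(1, 7): e=[33,20,27] → █
    (1,3)@(3, 7): e=[-5,60,25] → ·
    (0,4)@(1, 9): e=[25,20,35] → █
    (1,4)@(3, 9): e=[-13,60,33] → ·
    (0,5)@(1, 11): e=[17,20,43] → █
  covered (11 px):
    █ █ · · · · · · · ·
    █ █ · · · · · · · ·
    █ █ · · · · · · · ·
    █ · · · · · · · · ·
    █ · · · · · · · · ·
    █ · · · · · · · · ·
    █ · · · · · · · · ·
    █ · · · · · · · · ·
    · · · · · · · · · ·
    · · · · · · · · · ·

Result: [[2,0],[3,0],[1,1],[2,1],[3,1],[4,1],[2,2],[3,2],[4,2],[5,2],[4,3],[5,3],[6,4],[7,5]]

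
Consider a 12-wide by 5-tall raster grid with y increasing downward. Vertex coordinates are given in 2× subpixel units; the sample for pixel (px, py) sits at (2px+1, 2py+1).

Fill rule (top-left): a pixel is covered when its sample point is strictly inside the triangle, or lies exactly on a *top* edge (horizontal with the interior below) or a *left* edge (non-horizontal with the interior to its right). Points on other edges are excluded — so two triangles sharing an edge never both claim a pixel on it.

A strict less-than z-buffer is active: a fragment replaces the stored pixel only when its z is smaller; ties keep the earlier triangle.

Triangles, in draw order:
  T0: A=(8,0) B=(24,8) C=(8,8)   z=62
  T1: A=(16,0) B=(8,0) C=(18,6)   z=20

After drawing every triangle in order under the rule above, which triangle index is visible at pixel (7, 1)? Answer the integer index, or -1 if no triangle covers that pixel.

T0:
  2·area = 128
  edge (8, 0)→(24, 8): d=(16,8) right/bottom  bias=-1
  edge (24, 8)→(8, 8): d=(-16,0) right/bottom  bias=-1
  edge (8, 8)→(8, 0): d=(0,-8) top-left  bias=+0
    (4,0)@(9, 1): e=[8,112,8] → █
    (5,0)@(11, 1): e=[-8,112,24] → ·
    (4,1)@(9, 3): e=[40,80,8] → █
    (5,1)@(11, 3): e=[24,80,24] → █
    (6,1)@(13, 3): e=[8,80,40] → █
    (7,1)@(15, 3): e=[-8,80,56] → ·
    (4,2)@(9, 5): e=[72,48,8] → █
    (7,2)@(15, 5): e=[24,48,56] → █
    (8,2)@(17, 5): e=[8,48,72] → █
    (9,2)@(19, 5): e=[-8,48,88] → ·
    (4,3)@(9, 7): e=[104,16,8] → █
    (9,3)@(19, 7): e=[24,16,88] → █
  covered (16 px):
    · · · · █ · · · · · · ·
    · · · · █ █ █ · · · · ·
    · · · · █ █ █ █ █ · · ·
    · · · · █ █ █ █ █ █ █ ·
    · · · · · · · · · · · ·
T1:
  2·area = 48  (B↔C swapped to make it positive)
  edge (16, 0)→(18, 6): d=(2,6) right/bottom  bias=-1
  edge (18, 6)→(8, 0): d=(-10,-6) top-left  bias=+0
  edge (8, 0)→(16, 0): d=(8,0) top-left  bias=+0
    (5,0)@(11, 1): e=[32,8,8] → █
    (6,0)@(13, 1): e=[20,20,8] → █
    (7,0)@(15, 1): e=[8,32,8] → █
    (8,0)@(17, 1): e=[-4,44,8] → ·
    (5,1)@(11, 3): e=[36,-12,24] → ·
    (6,1)@(13, 3): e=[24,0,24] → █  [on edge]
    (8,1)@(17, 3): e=[0,24,24] → ·  [on edge]
    (6,2)@(13, 5): e=[28,-20,40] → ·
    (7,2)@(15, 5): e=[16,-8,40] → ·
    (8,2)@(17, 5): e=[4,4,40] → █
    (9,2)@(19, 5): e=[-8,16,40] → ·
    (8,3)@(17, 7): e=[8,-16,56] → ·
    (9,4)@(19, 9): e=[0,-24,72] → ·  [on edge]
    (11,4)@(23, 9): e=[-24,0,72] → ·  [on edge]
  covered (6 px):
    · · · · · █ █ █ · · · ·
    · · · · · · █ █ · · · ·
    · · · · · · · · █ · · ·
    · · · · · · · · · · · ·
    · · · · · · · · · · · ·

Z-buffer (winner per pixel, '.' = empty):
  . . . . 0 1 1 1 . . . .
  . . . . 0 0 1 1 . . . .
  . . . . 0 0 0 0 1 . . .
  . . . . 0 0 0 0 0 0 0 .
  . . . . . . . . . . . .

Answer: 1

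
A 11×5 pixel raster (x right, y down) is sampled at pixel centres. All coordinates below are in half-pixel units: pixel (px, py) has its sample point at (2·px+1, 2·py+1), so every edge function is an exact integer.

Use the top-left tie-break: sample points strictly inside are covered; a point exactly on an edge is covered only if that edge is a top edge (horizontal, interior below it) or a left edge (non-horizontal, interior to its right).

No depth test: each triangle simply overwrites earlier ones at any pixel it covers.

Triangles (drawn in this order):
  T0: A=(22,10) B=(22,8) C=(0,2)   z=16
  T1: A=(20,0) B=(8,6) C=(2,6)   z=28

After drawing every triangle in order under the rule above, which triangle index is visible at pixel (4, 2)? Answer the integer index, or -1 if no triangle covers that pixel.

T0:
  2·area = 44  (B↔C swapped to make it positive)
  edge (22, 10)→(0, 2): d=(-22,-8) top-left  bias=+0
  edge (0, 2)→(22, 8): d=(22,6) right/bottom  bias=-1
  edge (22, 8)→(22, 10): d=(0,2) right/bottom  bias=-1
    (1,1)@(3, 3): e=[2,4,38] → █
    (2,1)@(5, 3): e=[18,-8,34] → ·
    (1,2)@(3, 5): e=[-42,48,38] → ·
    (4,2)@(9, 5): e=[6,12,26] → █
    (5,2)@(11, 5): e=[22,0,22] → ·  [on edge]
    (4,3)@(9, 7): e=[-38,56,26] → ·
    (7,3)@(15, 7): e=[10,20,14] → █
    (8,3)@(17, 7): e=[26,8,10] → █
    (9,3)@(19, 7): e=[42,-4,6] → ·
    (7,4)@(15, 9): e=[-34,64,14] → ·
    (8,4)@(17, 9): e=[-18,52,10] → ·
    (10,4)@(21, 9): e=[14,28,2] → █
  covered (5 px):
    · · · · · · · · · · ·
    · █ · · · · · · · · ·
    · · · · █ · · · · · ·
    · · · · · · · █ █ · ·
    · · · · · · · · · · █
T1:
  2·area = 36
  edge (20, 0)→(8, 6): d=(-12,6) right/bottom  bias=-1
  edge (8, 6)→(2, 6): d=(-6,0) right/bottom  bias=-1
  edge (2, 6)→(20, 0): d=(18,-6) top-left  bias=+0
    (8,0)@(17, 1): e=[6,30,0] → █  [on edge]
    (9,0)@(19, 1): e=[-6,30,12] → ·
    (5,1)@(11, 3): e=[18,18,0] → █  [on edge]
    (6,1)@(13, 3): e=[6,18,12] → █
    (7,1)@(15, 3): e=[-6,18,24] → ·
    (8,1)@(17, 3): e=[-18,18,36] → ·
    (2,2)@(5, 5): e=[30,6,0] → █  [on edge]
    (3,2)@(7, 5): e=[18,6,12] → █
    (4,2)@(9, 5): e=[6,6,24] → █
    (5,2)@(11, 5): e=[-6,6,36] → ·
    (6,2)@(13, 5): e=[-18,6,48] → ·
    (2,3)@(5, 7): e=[6,-6,36] → ·
  covered (6 px):
    · · · · · · · · █ · ·
    · · · · · █ █ · · · ·
    · · █ █ █ · · · · · ·
    · · · · · · · · · · ·
    · · · · · · · · · · ·

Z-buffer (winner per pixel, '.' = empty):
  . . . . . . . . 1 . .
  . 0 . . . 1 1 . . . .
  . . 1 1 1 . . . . . .
  . . . . . . . 0 0 . .
  . . . . . . . . . . 0

Answer: 1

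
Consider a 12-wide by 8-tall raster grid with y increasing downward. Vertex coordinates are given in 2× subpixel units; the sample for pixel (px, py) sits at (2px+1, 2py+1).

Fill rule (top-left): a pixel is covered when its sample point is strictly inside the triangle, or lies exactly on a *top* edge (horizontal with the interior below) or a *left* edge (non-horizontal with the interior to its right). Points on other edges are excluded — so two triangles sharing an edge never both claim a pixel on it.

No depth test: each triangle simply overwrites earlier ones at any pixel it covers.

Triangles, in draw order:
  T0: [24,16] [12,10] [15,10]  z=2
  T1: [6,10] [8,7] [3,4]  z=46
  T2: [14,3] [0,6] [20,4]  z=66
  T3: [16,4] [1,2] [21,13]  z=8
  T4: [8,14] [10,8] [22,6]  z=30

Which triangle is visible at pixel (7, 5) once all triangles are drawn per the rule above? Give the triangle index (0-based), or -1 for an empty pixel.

T0:
  2·area = 18
  edge (24, 16)→(12, 10): d=(-12,-6) top-left  bias=+0
  edge (12, 10)→(15, 10): d=(3,0) top-left  bias=+0
  edge (15, 10)→(24, 16): d=(9,6) right/bottom  bias=-1
    (7,5)@(15, 11): e=[6,3,9] → X
    (8,5)@(17, 11): e=[18,3,-3] → .
    (7,6)@(15, 13): e=[-18,9,27] → .
    (9,6)@(19, 13): e=[6,9,3] → X
    (10,6)@(21, 13): e=[18,9,-9] → .
    (9,7)@(19, 15): e=[-18,15,21] → .
  covered (2 px):
    . . . . . . . . . . . .
    . . . . . . . . . . . .
    . . . . . . . . . . . .
    . . . . . . . . . . . .
    . . . . . . . . . . . .
    . . . . . . . X . . . .
    . . . . . . . . . X . .
    . . . . . . . . . . . .
T1:
  2·area = 21  (B↔C swapped to make it positive)
  edge (6, 10)→(3, 4): d=(-3,-6) top-left  bias=+0
  edge (3, 4)→(8, 7): d=(5,3) right/bottom  bias=-1
  edge (8, 7)→(6, 10): d=(-2,3) right/bottom  bias=-1
    (2,3)@(5, 7): e=[3,9,9] → X
    (3,3)@(7, 7): e=[15,3,3] → X
    (4,3)@(9, 7): e=[27,-3,-3] → .
    (2,4)@(5, 9): e=[-3,19,5] → .
    (3,4)@(7, 9): e=[9,13,-1] → .
  covered (2 px):
    . . . . . . . . . . . .
    . . . . . . . . . . . .
    . . . . . . . . . . . .
    . . X X . . . . . . . .
    . . . . . . . . . . . .
    . . . . . . . . . . . .
    . . . . . . . . . . . .
    . . . . . . . . . . . .
T2:
  2·area = 32  (B↔C swapped to make it positive)
  edge (14, 3)→(20, 4): d=(6,1) right/bottom  bias=-1
  edge (20, 4)→(0, 6): d=(-20,2) right/bottom  bias=-1
  edge (0, 6)→(14, 3): d=(14,-3) top-left  bias=+0
    (2,2)@(5, 5): e=[21,10,1] → X
    (3,2)@(7, 5): e=[19,6,7] → X
    (4,2)@(9, 5): e=[17,2,13] → X
    (5,2)@(11, 5): e=[15,-2,19] → .
    (2,3)@(5, 7): e=[33,-30,29] → .
    (3,3)@(7, 7): e=[31,-34,35] → .
    (4,3)@(9, 7): e=[29,-38,41] → .
  covered (3 px):
    . . . . . . . . . . . .
    . . . . . . . . . . . .
    . . X X X . . . . . . .
    . . . . . . . . . . . .
    . . . . . . . . . . . .
    . . . . . . . . . . . .
    . . . . . . . . . . . .
    . . . . . . . . . . . .
T3:
  2·area = 125  (B↔C swapped to make it positive)
  edge (16, 4)→(21, 13): d=(5,9) right/bottom  bias=-1
  edge (21, 13)→(1, 2): d=(-20,-11) top-left  bias=+0
  edge (1, 2)→(16, 4): d=(15,2) right/bottom  bias=-1
    (1,1)@(3, 3): e=[112,2,11] → X
    (2,1)@(5, 3): e=[94,24,7] → X
    (3,1)@(7, 3): e=[76,46,3] → X
    (4,1)@(9, 3): e=[58,68,-1] → .
    (1,2)@(3, 5): e=[122,-38,41] → .
    (2,2)@(5, 5): e=[104,-16,37] → .
    (3,2)@(7, 5): e=[86,6,33] → X
    (4,2)@(9, 5): e=[68,28,29] → X
    (5,2)@(11, 5): e=[50,50,25] → X
    (6,2)@(13, 5): e=[32,72,21] → X
    (7,2)@(15, 5): e=[14,94,17] → X
    (8,2)@(17, 5): e=[-4,116,13] → .
    (10,6)@(21, 13): e=[0,0,125] → .  [on edge]
  covered (15 px):
    . . . . . . . . . . . .
    . X X X . . . . . . . .
    . . . X X X X X . . . .
    . . . . . X X X X . . .
    . . . . . . . X X . . .
    . . . . . . . . . X . .
    . . . . . . . . . . . .
    . . . . . . . . . . . .
T4:
  2·area = 68
  edge (8, 14)→(10, 8): d=(2,-6) top-left  bias=+0
  edge (10, 8)→(22, 6): d=(12,-2) top-left  bias=+0
  edge (22, 6)→(8, 14): d=(-14,8) right/bottom  bias=-1
    (5,2)@(11, 5): e=[0,-34,102] → .  [on edge]
    (8,3)@(17, 7): e=[40,2,26] → X
    (9,3)@(19, 7): e=[52,6,10] → X
    (10,3)@(21, 7): e=[64,10,-6] → .
    (5,4)@(11, 9): e=[8,14,46] → X
    (6,4)@(13, 9): e=[20,18,30] → X
    (7,4)@(15, 9): e=[32,22,14] → X
    (8,4)@(17, 9): e=[44,26,-2] → .
    (9,4)@(19, 9): e=[56,30,-18] → .
    (4,5)@(9, 11): e=[0,34,34] → X  [on edge]
    (7,5)@(15, 11): e=[36,46,-14] → .
    (4,6)@(9, 13): e=[4,58,6] → X
  covered (9 px):
    . . . . . . . . . . . .
    . . . . . . . . . . . .
    . . . . . . . . . . . .
    . . . . . . . . X X . .
    . . . . . X X X . . . .
    . . . . X X X . . . . .
    . . . . X . . . . . . .
    . . . . . . . . . . . .

Z-buffer (winner per pixel, '.' = empty):
  . . . . . . . . . . . .
  . 3 3 3 . . . . . . . .
  . . 2 3 3 3 3 3 . . . .
  . . 1 1 . 3 3 3 4 4 . .
  . . . . . 4 4 4 3 . . .
  . . . . 4 4 4 0 . 3 . .
  . . . . 4 . . . . 0 . .
  . . . . . . . . . . . .

Answer: 0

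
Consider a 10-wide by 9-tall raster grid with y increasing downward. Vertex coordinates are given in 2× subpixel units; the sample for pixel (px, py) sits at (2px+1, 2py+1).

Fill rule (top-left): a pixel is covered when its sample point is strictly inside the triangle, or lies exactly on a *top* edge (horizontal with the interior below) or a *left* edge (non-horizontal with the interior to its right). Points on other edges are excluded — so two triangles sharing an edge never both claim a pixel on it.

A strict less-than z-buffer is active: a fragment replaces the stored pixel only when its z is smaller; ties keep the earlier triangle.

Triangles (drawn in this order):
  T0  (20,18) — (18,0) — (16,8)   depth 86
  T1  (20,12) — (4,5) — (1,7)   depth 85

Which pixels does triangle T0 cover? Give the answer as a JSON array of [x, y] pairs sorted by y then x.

T0:
  2·area = 52  (B↔C swapped to make it positive)
  edge (20, 18)→(16, 8): d=(-4,-10) top-left  bias=+0
  edge (16, 8)→(18, 0): d=(2,-8) top-left  bias=+0
  edge (18, 0)→(20, 18): d=(2,18) right/bottom  bias=-1
    (8,2)@(17, 5): e=[22,2,28] → █
    (9,2)@(19, 5): e=[42,18,-8] → ·
    (8,3)@(17, 7): e=[14,6,32] → █
    (9,3)@(19, 7): e=[34,22,-4] → ·
    (8,4)@(17, 9): e=[6,10,36] → █
    (9,4)@(19, 9): e=[26,26,0] → ·  [on edge]
    (8,5)@(17, 11): e=[-2,14,40] → ·
    (9,5)@(19, 11): e=[18,30,4] → █
    (9,6)@(19, 13): e=[10,34,8] → █
    (9,7)@(19, 15): e=[2,38,12] → █
    (9,8)@(19, 17): e=[-6,42,16] → ·
  covered (6 px):
    · · · · · · · · · ·
    · · · · · · · · · ·
    · · · · · · · · █ ·
    · · · · · · · · █ ·
    · · · · · · · · █ ·
    · · · · · · · · · █
    · · · · · · · · · █
    · · · · · · · · · █
    · · · · · · · · · ·
T1:
  2·area = 53  (B↔C swapped to make it positive)
  edge (20, 12)→(1, 7): d=(-19,-5) top-left  bias=+0
  edge (1, 7)→(4, 5): d=(3,-2) top-left  bias=+0
  edge (4, 5)→(20, 12): d=(16,7) right/bottom  bias=-1
    (3,1)@(7, 3): e=[106,0,-53] → ·  [on edge]
    (0,3)@(1, 7): e=[0,0,53] → █  [on edge]
    (1,3)@(3, 7): e=[10,4,39] → █
    (2,3)@(5, 7): e=[20,8,25] → █
    (3,3)@(7, 7): e=[30,12,11] → █
    (4,3)@(9, 7): e=[40,16,-3] → ·
    (0,4)@(1, 9): e=[-38,6,85] → ·
    (1,4)@(3, 9): e=[-28,10,71] → ·
    (2,4)@(5, 9): e=[-18,14,57] → ·
    (3,4)@(7, 9): e=[-8,18,43] → ·
    (4,4)@(9, 9): e=[2,22,29] → █
    (5,4)@(11, 9): e=[12,26,15] → █
  covered (8 px):
    · · · · · · · · · ·
    · · · · · · · · · ·
    · · · · · · · · · ·
    █ █ █ █ · · · · · ·
    · · · · █ █ █ · · ·
    · · · · · · · · █ ·
    · · · · · · · · · ·
    · · · · · · · · · ·
    · · · · · · · · · ·

Result: [[8,2],[8,3],[8,4],[9,5],[9,6],[9,7]]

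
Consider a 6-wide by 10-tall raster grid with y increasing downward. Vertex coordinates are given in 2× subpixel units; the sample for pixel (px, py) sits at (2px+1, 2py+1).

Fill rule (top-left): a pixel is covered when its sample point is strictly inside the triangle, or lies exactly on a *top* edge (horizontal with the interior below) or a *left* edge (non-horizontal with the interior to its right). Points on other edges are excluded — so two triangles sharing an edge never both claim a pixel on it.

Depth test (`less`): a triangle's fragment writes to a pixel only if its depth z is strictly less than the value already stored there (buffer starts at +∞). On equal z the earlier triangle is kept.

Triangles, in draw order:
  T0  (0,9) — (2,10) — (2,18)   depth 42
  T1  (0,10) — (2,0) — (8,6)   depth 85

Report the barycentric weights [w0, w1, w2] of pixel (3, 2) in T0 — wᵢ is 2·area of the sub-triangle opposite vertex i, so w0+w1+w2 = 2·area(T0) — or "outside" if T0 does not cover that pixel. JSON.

T0:
  2·area = 16
  edge (0, 9)→(2, 10): d=(2,1) right/bottom  bias=-1
  edge (2, 10)→(2, 18): d=(0,8) right/bottom  bias=-1
  edge (2, 18)→(0, 9): d=(-2,-9) top-left  bias=+0
    (0,5)@(1, 11): e=[3,8,5] → █
    (1,5)@(3, 11): e=[1,-8,23] → ·
    (0,6)@(1, 13): e=[7,8,1] → █
    (1,6)@(3, 13): e=[5,-8,19] → ·
    (0,7)@(1, 15): e=[11,8,-3] → ·
  covered (2 px):
    · · · · · ·
    · · · · · ·
    · · · · · ·
    · · · · · ·
    · · · · · ·
    █ · · · · ·
    █ · · · · ·
    · · · · · ·
    · · · · · ·
    · · · · · ·
T1:
  2·area = 72
  edge (0, 10)→(2, 0): d=(2,-10) top-left  bias=+0
  edge (2, 0)→(8, 6): d=(6,6) right/bottom  bias=-1
  edge (8, 6)→(0, 10): d=(-8,4) right/bottom  bias=-1
    (1,0)@(3, 1): e=[12,0,60] → ·  [on edge]
    (1,1)@(3, 3): e=[16,12,44] → █
    (2,1)@(5, 3): e=[36,0,36] → ·  [on edge]
    (0,2)@(1, 5): e=[0,36,36] → █  [on edge]
    (2,2)@(5, 5): e=[40,12,20] → █
    (3,2)@(7, 5): e=[60,0,12] → ·  [on edge]
    (0,3)@(1, 7): e=[4,48,20] → █
    (3,3)@(7, 7): e=[64,12,-4] → ·
    (4,3)@(9, 7): e=[84,0,-12] → ·  [on edge]
    (0,4)@(1, 9): e=[8,60,4] → █
    (1,4)@(3, 9): e=[28,48,-4] → ·
    (2,4)@(5, 9): e=[48,36,-12] → ·
    (5,4)@(11, 9): e=[108,0,-36] → ·  [on edge]
  covered (8 px):
    · · · · · ·
    · █ · · · ·
    █ █ █ · · ·
    █ █ █ · · ·
    █ · · · · ·
    · · · · · ·
    · · · · · ·
    · · · · · ·
    · · · · · ·
    · · · · · ·

Final: "outside"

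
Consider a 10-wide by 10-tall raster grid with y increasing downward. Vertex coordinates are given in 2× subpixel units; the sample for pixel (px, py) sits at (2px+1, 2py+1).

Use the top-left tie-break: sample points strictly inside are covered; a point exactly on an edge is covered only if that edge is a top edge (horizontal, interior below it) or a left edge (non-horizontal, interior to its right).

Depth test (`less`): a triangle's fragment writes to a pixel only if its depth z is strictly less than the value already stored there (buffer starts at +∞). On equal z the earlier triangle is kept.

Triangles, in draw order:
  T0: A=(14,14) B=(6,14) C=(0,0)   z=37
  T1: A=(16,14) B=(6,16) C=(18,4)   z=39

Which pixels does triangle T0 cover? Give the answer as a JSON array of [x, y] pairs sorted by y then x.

T0:
  2·area = 112
  edge (14, 14)→(6, 14): d=(-8,0) right/bottom  bias=-1
  edge (6, 14)→(0, 0): d=(-6,-14) top-left  bias=+0
  edge (0, 0)→(14, 14): d=(14,14) right/bottom  bias=-1
    (0,0)@(1, 1): e=[104,8,0] → ·  [on edge]
    (1,1)@(3, 3): e=[88,24,0] → ·  [on edge]
    (1,2)@(3, 5): e=[72,12,28] → #
    (2,2)@(5, 5): e=[72,40,0] → ·  [on edge]
    (1,3)@(3, 7): e=[56,0,56] → #  [on edge]
    (2,3)@(5, 7): e=[56,28,28] → #
    (3,3)@(7, 7): e=[56,56,0] → ·  [on edge]
    (1,4)@(3, 9): e=[40,-12,84] → ·
    (2,4)@(5, 9): e=[40,16,56] → #
    (3,4)@(7, 9): e=[40,44,28] → #
    (4,4)@(9, 9): e=[40,72,0] → ·  [on edge]
    (2,5)@(5, 11): e=[24,4,84] → #
    (5,5)@(11, 11): e=[24,88,0] → ·  [on edge]
    (6,6)@(13, 13): e=[8,104,0] → ·  [on edge]
    (7,7)@(15, 15): e=[-8,120,0] → ·  [on edge]
    (8,8)@(17, 17): e=[-24,136,0] → ·  [on edge]
    (9,9)@(19, 19): e=[-40,152,0] → ·  [on edge]
  covered (11 px):
    · · · · · · · · · ·
    · · · · · · · · · ·
    · # · · · · · · · ·
    · # # · · · · · · ·
    · · # # · · · · · ·
    · · # # # · · · · ·
    · · · # # # · · · ·
    · · · · · · · · · ·
    · · · · · · · · · ·
    · · · · · · · · · ·
T1:
  2·area = 96
  edge (16, 14)→(6, 16): d=(-10,2) right/bottom  bias=-1
  edge (6, 16)→(18, 4): d=(12,-12) top-left  bias=+0
  edge (18, 4)→(16, 14): d=(-2,10) right/bottom  bias=-1
    (9,1)@(19, 3): e=[104,0,-8] → ·  [on edge]
    (8,2)@(17, 5): e=[88,0,8] → #  [on edge]
    (9,2)@(19, 5): e=[84,24,-12] → ·
    (7,3)@(15, 7): e=[72,0,24] → #  [on edge]
    (9,3)@(19, 7): e=[64,48,-16] → ·
    (6,4)@(13, 9): e=[56,0,40] → #  [on edge]
    (8,4)@(17, 9): e=[48,48,0] → ·  [on edge]
    (5,5)@(11, 11): e=[40,0,56] → #  [on edge]
    (8,5)@(17, 11): e=[28,72,-4] → ·
    (4,6)@(9, 13): e=[24,0,72] → #  [on edge]
    (8,6)@(17, 13): e=[8,96,-8] → ·
    (3,7)@(7, 15): e=[8,0,88] → #  [on edge]
    (5,7)@(11, 15): e=[0,48,48] → ·  [on edge]
    (0,8)@(1, 17): e=[0,-48,144] → ·  [on edge]
    (2,8)@(5, 17): e=[-8,0,104] → ·  [on edge]
    (1,9)@(3, 19): e=[-24,0,120] → ·  [on edge]
    (7,9)@(15, 19): e=[-48,144,0] → ·  [on edge]
  covered (14 px):
    · · · · · · · · · ·
    · · · · · · · · · ·
    · · · · · · · · # ·
    · · · · · · · # # ·
    · · · · · · # # · ·
    · · · · · # # # · ·
    · · · · # # # # · ·
    · · · # # · · · · ·
    · · · · · · · · · ·
    · · · · · · · · · ·

Answer: [[1,2],[1,3],[2,3],[2,4],[3,4],[2,5],[3,5],[4,5],[3,6],[4,6],[5,6]]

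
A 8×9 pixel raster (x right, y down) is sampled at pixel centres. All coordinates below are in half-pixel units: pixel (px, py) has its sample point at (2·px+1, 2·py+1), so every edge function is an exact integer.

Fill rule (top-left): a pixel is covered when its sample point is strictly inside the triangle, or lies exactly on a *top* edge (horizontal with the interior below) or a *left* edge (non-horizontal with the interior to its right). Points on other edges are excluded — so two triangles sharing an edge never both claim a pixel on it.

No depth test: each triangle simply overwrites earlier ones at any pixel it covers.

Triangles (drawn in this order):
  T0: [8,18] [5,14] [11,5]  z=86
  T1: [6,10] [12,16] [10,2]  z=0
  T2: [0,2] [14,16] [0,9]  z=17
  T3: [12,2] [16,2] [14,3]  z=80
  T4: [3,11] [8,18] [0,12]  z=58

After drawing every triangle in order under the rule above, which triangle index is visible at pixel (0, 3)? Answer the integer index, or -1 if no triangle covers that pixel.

T0:
  2·area = 51
  edge (8, 18)→(5, 14): d=(-3,-4) top-left  bias=+0
  edge (5, 14)→(11, 5): d=(6,-9) top-left  bias=+0
  edge (11, 5)→(8, 18): d=(-3,13) right/bottom  bias=-1
    (5,2)@(11, 5): e=[51,0,0] → ·  [on edge]
    (4,4)@(9, 9): e=[31,6,14] → #
    (5,4)@(11, 9): e=[39,24,-12] → ·
    (3,5)@(7, 11): e=[17,0,34] → #  [on edge]
    (5,5)@(11, 11): e=[33,36,-18] → ·
    (3,6)@(7, 13): e=[11,12,28] → #
    (5,6)@(11, 13): e=[27,48,-24] → ·
    (3,7)@(7, 15): e=[5,24,22] → #
    (4,7)@(9, 15): e=[13,42,-4] → ·
    (1,8)@(3, 17): e=[-17,0,68] → ·  [on edge]
    (3,8)@(7, 17): e=[-1,36,16] → ·
  covered (6 px):
    · · · · · · · ·
    · · · · · · · ·
    · · · · · · · ·
    · · · · · · · ·
    · · · · # · · ·
    · · · # # · · ·
    · · · # # · · ·
    · · · # · · · ·
    · · · · · · · ·
T1:
  2·area = 72  (B↔C swapped to make it positive)
  edge (6, 10)→(10, 2): d=(4,-8) top-left  bias=+0
  edge (10, 2)→(12, 16): d=(2,14) right/bottom  bias=-1
  edge (12, 16)→(6, 10): d=(-6,-6) top-left  bias=+0
    (0,2)@(1, 5): e=[-60,132,0] → ·  [on edge]
    (4,2)@(9, 5): e=[4,20,48] → #
    (5,2)@(11, 5): e=[20,-8,60] → ·
    (1,3)@(3, 7): e=[-36,108,0] → ·  [on edge]
    (4,3)@(9, 7): e=[12,24,36] → #
    (5,3)@(11, 7): e=[28,-4,48] → ·
    (2,4)@(5, 9): e=[-12,84,0] → ·  [on edge]
    (3,4)@(7, 9): e=[4,56,12] → #
    (5,4)@(11, 9): e=[36,0,36] → ·  [on edge]
    (3,5)@(7, 11): e=[12,60,0] → #  [on edge]
    (5,5)@(11, 11): e=[44,4,24] → #
    (6,5)@(13, 11): e=[60,-24,36] → ·
    (4,6)@(9, 13): e=[36,36,0] → #  [on edge]
    (5,7)@(11, 15): e=[60,12,0] → #  [on edge]
    (6,8)@(13, 17): e=[84,-12,0] → ·  [on edge]
  covered (10 px):
    · · · · · · · ·
    · · · · · · · ·
    · · · · # · · ·
    · · · · # · · ·
    · · · # # · · ·
    · · · # # # · ·
    · · · · # # · ·
    · · · · · # · ·
    · · · · · · · ·
T2:
  2·area = 98
  edge (0, 2)→(14, 16): d=(14,14) right/bottom  bias=-1
  edge (14, 16)→(0, 9): d=(-14,-7) top-left  bias=+0
  edge (0, 9)→(0, 2): d=(0,-7) top-left  bias=+0
    (0,1)@(1, 3): e=[0,91,7] → ·  [on edge]
    (0,2)@(1, 5): e=[28,63,7] → #
    (1,2)@(3, 5): e=[0,77,21] → ·  [on edge]
    (0,3)@(1, 7): e=[56,35,7] → #
    (1,3)@(3, 7): e=[28,49,21] → #
    (2,3)@(5, 7): e=[0,63,35] → ·  [on edge]
    (0,4)@(1, 9): e=[84,7,7] → #
    (2,4)@(5, 9): e=[28,35,35] → #
    (3,4)@(7, 9): e=[0,49,49] → ·  [on edge]
    (0,5)@(1, 11): e=[112,-21,7] → ·
    (1,5)@(3, 11): e=[84,-7,21] → ·
    (2,5)@(5, 11): e=[56,7,35] → #
    (4,5)@(9, 11): e=[0,35,63] → ·  [on edge]
    (5,6)@(11, 13): e=[0,21,77] → ·  [on edge]
    (6,7)@(13, 15): e=[0,7,91] → ·  [on edge]
    (7,8)@(15, 17): e=[0,-7,105] → ·  [on edge]
  covered (9 px):
    · · · · · · · ·
    · · · · · · · ·
    # · · · · · · ·
    # # · · · · · ·
    # # # · · · · ·
    · · # # · · · ·
    · · · · # · · ·
    · · · · · · · ·
    · · · · · · · ·
T3:
  2·area = 4
  edge (12, 2)→(16, 2): d=(4,0) top-left  bias=+0
  edge (16, 2)→(14, 3): d=(-2,1) right/bottom  bias=-1
  edge (14, 3)→(12, 2): d=(-2,-1) top-left  bias=+0
  covered (0 px):
    · · · · · · · ·
    · · · · · · · ·
    · · · · · · · ·
    · · · · · · · ·
    · · · · · · · ·
    · · · · · · · ·
    · · · · · · · ·
    · · · · · · · ·
    · · · · · · · ·
T4:
  2·area = 26
  edge (3, 11)→(8, 18): d=(5,7) right/bottom  bias=-1
  edge (8, 18)→(0, 12): d=(-8,-6) top-left  bias=+0
  edge (0, 12)→(3, 11): d=(3,-1) top-left  bias=+0
    (7,3)@(15, 7): e=[-104,130,0] → ·  [on edge]
    (4,4)@(9, 9): e=[-52,78,0] → ·  [on edge]
    (1,5)@(3, 11): e=[0,26,0] → ·  [on edge]
    (1,6)@(3, 13): e=[10,10,6] → #
    (2,6)@(5, 13): e=[-4,22,8] → ·
    (1,7)@(3, 15): e=[20,-6,12] → ·
    (2,7)@(5, 15): e=[6,6,14] → #
    (3,7)@(7, 15): e=[-8,18,16] → ·
    (2,8)@(5, 17): e=[16,-10,20] → ·
    (3,8)@(7, 17): e=[2,2,22] → #
    (4,8)@(9, 17): e=[-12,14,24] → ·
  covered (3 px):
    · · · · · · · ·
    · · · · · · · ·
    · · · · · · · ·
    · · · · · · · ·
    · · · · · · · ·
    · · · · · · · ·
    · # · · · · · ·
    · · # · · · · ·
    · · · # · · · ·

Z-buffer (winner per pixel, '.' = empty):
  . . . . . . . .
  . . . . . . . .
  2 . . . 1 . . .
  2 2 . . 1 . . .
  2 2 2 1 1 . . .
  . . 2 2 1 1 . .
  . 4 . 0 2 1 . .
  . . 4 0 . 1 . .
  . . . 4 . . . .

Answer: 2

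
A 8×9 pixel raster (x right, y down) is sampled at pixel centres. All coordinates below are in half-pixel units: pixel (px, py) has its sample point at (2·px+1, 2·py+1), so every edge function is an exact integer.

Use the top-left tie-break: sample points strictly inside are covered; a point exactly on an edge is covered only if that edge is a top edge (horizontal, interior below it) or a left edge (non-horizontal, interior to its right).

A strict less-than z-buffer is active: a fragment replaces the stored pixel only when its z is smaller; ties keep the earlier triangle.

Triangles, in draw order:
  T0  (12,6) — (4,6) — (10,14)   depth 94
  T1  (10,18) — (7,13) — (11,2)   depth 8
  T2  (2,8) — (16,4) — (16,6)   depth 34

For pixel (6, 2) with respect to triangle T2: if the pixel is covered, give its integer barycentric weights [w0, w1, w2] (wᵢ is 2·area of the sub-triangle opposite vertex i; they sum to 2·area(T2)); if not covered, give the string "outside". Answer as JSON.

T0:
  2·area = 64  (B↔C swapped to make it positive)
  edge (12, 6)→(10, 14): d=(-2,8) right/bottom  bias=-1
  edge (10, 14)→(4, 6): d=(-6,-8) top-left  bias=+0
  edge (4, 6)→(12, 6): d=(8,0) top-left  bias=+0
    (2,3)@(5, 7): e=[54,2,8] → #
    (3,3)@(7, 7): e=[38,18,8] → #
    (4,3)@(9, 7): e=[22,34,8] → #
    (5,3)@(11, 7): e=[6,50,8] → #
    (6,3)@(13, 7): e=[-10,66,8] → ·
    (2,4)@(5, 9): e=[50,-10,24] → ·
    (3,4)@(7, 9): e=[34,6,24] → #
    (6,4)@(13, 9): e=[-14,54,24] → ·
    (3,5)@(7, 11): e=[30,-6,40] → ·
    (4,5)@(9, 11): e=[14,10,40] → #
    (5,5)@(11, 11): e=[-2,26,40] → ·
    (4,6)@(9, 13): e=[10,-2,56] → ·
  covered (8 px):
    · · · · · · · ·
    · · · · · · · ·
    · · · · · · · ·
    · · # # # # · ·
    · · · # # # · ·
    · · · · # · · ·
    · · · · · · · ·
    · · · · · · · ·
    · · · · · · · ·
T1:
  2·area = 53
  edge (10, 18)→(7, 13): d=(-3,-5) top-left  bias=+0
  edge (7, 13)→(11, 2): d=(4,-11) top-left  bias=+0
  edge (11, 2)→(10, 18): d=(-1,16) right/bottom  bias=-1
    (0,1)@(1, 3): e=[0,-106,159] → ·  [on edge]
    (4,4)@(9, 9): e=[22,6,25] → #
    (5,4)@(11, 9): e=[32,28,-7] → ·
    (4,5)@(9, 11): e=[16,14,23] → #
    (5,5)@(11, 11): e=[26,36,-9] → ·
    (3,6)@(7, 13): e=[0,0,53] → #  [on edge]
    (5,6)@(11, 13): e=[20,44,-11] → ·
    (3,7)@(7, 15): e=[-6,8,51] → ·
    (4,7)@(9, 15): e=[4,30,19] → #
    (5,7)@(11, 15): e=[14,52,-13] → ·
    (4,8)@(9, 17): e=[-2,38,17] → ·
  covered (5 px):
    · · · · · · · ·
    · · · · · · · ·
    · · · · · · · ·
    · · · · · · · ·
    · · · · # · · ·
    · · · · # · · ·
    · · · # # · · ·
    · · · · # · · ·
    · · · · · · · ·
T2:
  2·area = 28
  edge (2, 8)→(16, 4): d=(14,-4) top-left  bias=+0
  edge (16, 4)→(16, 6): d=(0,2) right/bottom  bias=-1
  edge (16, 6)→(2, 8): d=(-14,2) right/bottom  bias=-1
    (6,2)@(13, 5): e=[2,6,20] → #
    (7,2)@(15, 5): e=[10,2,16] → #
    (3,3)@(7, 7): e=[6,18,4] → #
    (4,3)@(9, 7): e=[14,14,0] → ·  [on edge]
    (6,3)@(13, 7): e=[30,6,-8] → ·
    (7,3)@(15, 7): e=[38,2,-12] → ·
    (3,4)@(7, 9): e=[34,18,-24] → ·
  covered (3 px):
    · · · · · · · ·
    · · · · · · · ·
    · · · · · · # #
    · · · # · · · ·
    · · · · · · · ·
    · · · · · · · ·
    · · · · · · · ·
    · · · · · · · ·
    · · · · · · · ·

Answer: [6,20,2]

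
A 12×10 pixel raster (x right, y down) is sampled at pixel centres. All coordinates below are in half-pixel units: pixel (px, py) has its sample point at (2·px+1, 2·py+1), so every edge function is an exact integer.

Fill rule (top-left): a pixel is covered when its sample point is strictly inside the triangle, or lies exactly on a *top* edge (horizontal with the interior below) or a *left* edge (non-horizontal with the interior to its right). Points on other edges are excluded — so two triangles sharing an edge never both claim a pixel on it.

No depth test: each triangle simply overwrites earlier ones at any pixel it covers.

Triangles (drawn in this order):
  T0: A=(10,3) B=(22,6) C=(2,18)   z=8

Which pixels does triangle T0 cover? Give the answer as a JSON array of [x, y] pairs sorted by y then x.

T0:
  2·area = 204
  edge (10, 3)→(22, 6): d=(12,3) right/bottom  bias=-1
  edge (22, 6)→(2, 18): d=(-20,12) right/bottom  bias=-1
  edge (2, 18)→(10, 3): d=(8,-15) top-left  bias=+0
    (4,2)@(9, 5): e=[27,176,1] → X
    (5,2)@(11, 5): e=[21,152,31] → X
    (6,2)@(13, 5): e=[15,128,61] → X
    (7,2)@(15, 5): e=[9,104,91] → X
    (8,2)@(17, 5): e=[3,80,121] → X
    (9,2)@(19, 5): e=[-3,56,151] → .
    (4,3)@(9, 7): e=[51,136,17] → X
    (9,3)@(19, 7): e=[21,16,167] → X
    (10,3)@(21, 7): e=[15,-8,197] → .
    (3,4)@(7, 9): e=[81,120,3] → X
    (8,4)@(17, 9): e=[51,0,153] → .  [on edge]
    (9,4)@(19, 9): e=[45,-24,183] → .
    (3,7)@(7, 15): e=[153,0,51] → .  [on edge]
  covered (25 px):
    . . . . . . . . . . . .
    . . . . . . . . . . . .
    . . . . X X X X X . . .
    . . . . X X X X X X . .
    . . . X X X X X . . . .
    . . . X X X X . . . . .
    . . X X X . . . . . . .
    . . X . . . . . . . . .
    . X . . . . . . . . . .
    . . . . . . . . . . . .

Answer: [[4,2],[5,2],[6,2],[7,2],[8,2],[4,3],[5,3],[6,3],[7,3],[8,3],[9,3],[3,4],[4,4],[5,4],[6,4],[7,4],[3,5],[4,5],[5,5],[6,5],[2,6],[3,6],[4,6],[2,7],[1,8]]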